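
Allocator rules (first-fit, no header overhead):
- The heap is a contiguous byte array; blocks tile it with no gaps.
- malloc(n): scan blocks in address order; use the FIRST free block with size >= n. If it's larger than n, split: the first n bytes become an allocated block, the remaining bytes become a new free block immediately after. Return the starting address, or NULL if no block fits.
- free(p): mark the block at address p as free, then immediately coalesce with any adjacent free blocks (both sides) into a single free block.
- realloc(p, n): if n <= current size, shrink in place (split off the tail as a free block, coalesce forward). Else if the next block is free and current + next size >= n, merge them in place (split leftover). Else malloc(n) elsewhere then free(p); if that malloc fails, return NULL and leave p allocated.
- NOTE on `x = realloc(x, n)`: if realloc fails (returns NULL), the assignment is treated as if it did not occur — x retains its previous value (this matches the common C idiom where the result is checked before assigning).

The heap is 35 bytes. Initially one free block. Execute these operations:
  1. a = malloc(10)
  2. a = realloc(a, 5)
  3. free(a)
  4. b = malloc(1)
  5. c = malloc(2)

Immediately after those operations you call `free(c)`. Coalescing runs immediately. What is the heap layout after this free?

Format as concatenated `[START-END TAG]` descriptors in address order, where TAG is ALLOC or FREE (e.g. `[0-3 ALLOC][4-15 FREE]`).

Op 1: a = malloc(10) -> a = 0; heap: [0-9 ALLOC][10-34 FREE]
Op 2: a = realloc(a, 5) -> a = 0; heap: [0-4 ALLOC][5-34 FREE]
Op 3: free(a) -> (freed a); heap: [0-34 FREE]
Op 4: b = malloc(1) -> b = 0; heap: [0-0 ALLOC][1-34 FREE]
Op 5: c = malloc(2) -> c = 1; heap: [0-0 ALLOC][1-2 ALLOC][3-34 FREE]
free(c): c = 1 -> block [1-2 ALLOC]; mark free, coalesce with adjacent free neighbors -> [0-0 ALLOC][1-34 FREE]

Answer: [0-0 ALLOC][1-34 FREE]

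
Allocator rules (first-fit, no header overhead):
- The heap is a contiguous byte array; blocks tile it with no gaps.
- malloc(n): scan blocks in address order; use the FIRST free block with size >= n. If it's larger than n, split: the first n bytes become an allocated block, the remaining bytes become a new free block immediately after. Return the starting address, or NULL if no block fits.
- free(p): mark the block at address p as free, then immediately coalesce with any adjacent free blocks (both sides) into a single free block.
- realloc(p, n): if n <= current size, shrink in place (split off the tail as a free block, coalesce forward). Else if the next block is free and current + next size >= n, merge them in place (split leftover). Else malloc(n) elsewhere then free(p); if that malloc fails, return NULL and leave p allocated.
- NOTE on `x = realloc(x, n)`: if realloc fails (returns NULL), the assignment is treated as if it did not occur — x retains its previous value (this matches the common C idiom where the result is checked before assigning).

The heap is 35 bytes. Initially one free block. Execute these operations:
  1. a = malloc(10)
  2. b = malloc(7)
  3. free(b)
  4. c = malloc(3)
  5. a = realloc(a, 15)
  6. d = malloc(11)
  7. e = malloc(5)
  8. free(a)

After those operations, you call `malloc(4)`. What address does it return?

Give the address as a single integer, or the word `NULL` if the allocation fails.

Answer: 5

Derivation:
Op 1: a = malloc(10) -> a = 0; heap: [0-9 ALLOC][10-34 FREE]
Op 2: b = malloc(7) -> b = 10; heap: [0-9 ALLOC][10-16 ALLOC][17-34 FREE]
Op 3: free(b) -> (freed b); heap: [0-9 ALLOC][10-34 FREE]
Op 4: c = malloc(3) -> c = 10; heap: [0-9 ALLOC][10-12 ALLOC][13-34 FREE]
Op 5: a = realloc(a, 15) -> a = 13; heap: [0-9 FREE][10-12 ALLOC][13-27 ALLOC][28-34 FREE]
Op 6: d = malloc(11) -> d = NULL; heap: [0-9 FREE][10-12 ALLOC][13-27 ALLOC][28-34 FREE]
Op 7: e = malloc(5) -> e = 0; heap: [0-4 ALLOC][5-9 FREE][10-12 ALLOC][13-27 ALLOC][28-34 FREE]
Op 8: free(a) -> (freed a); heap: [0-4 ALLOC][5-9 FREE][10-12 ALLOC][13-34 FREE]
malloc(4): first-fit scan over [0-4 ALLOC][5-9 FREE][10-12 ALLOC][13-34 FREE] -> 5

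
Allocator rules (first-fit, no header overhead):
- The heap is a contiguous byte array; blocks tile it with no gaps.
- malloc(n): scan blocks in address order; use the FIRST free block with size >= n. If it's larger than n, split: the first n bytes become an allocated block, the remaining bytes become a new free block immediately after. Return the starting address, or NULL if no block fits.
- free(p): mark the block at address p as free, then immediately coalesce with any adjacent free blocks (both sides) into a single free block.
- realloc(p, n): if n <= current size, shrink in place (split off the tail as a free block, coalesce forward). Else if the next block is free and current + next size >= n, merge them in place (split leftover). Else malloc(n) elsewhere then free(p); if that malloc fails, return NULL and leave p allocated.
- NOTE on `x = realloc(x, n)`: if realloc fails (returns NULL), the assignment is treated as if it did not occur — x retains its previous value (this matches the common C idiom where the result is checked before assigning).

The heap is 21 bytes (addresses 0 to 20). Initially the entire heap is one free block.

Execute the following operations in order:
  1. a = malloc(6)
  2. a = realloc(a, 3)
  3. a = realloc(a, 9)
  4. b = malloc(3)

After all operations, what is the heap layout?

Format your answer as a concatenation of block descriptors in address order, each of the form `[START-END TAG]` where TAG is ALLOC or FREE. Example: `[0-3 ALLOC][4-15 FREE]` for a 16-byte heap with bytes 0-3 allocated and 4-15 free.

Answer: [0-8 ALLOC][9-11 ALLOC][12-20 FREE]

Derivation:
Op 1: a = malloc(6) -> a = 0; heap: [0-5 ALLOC][6-20 FREE]
Op 2: a = realloc(a, 3) -> a = 0; heap: [0-2 ALLOC][3-20 FREE]
Op 3: a = realloc(a, 9) -> a = 0; heap: [0-8 ALLOC][9-20 FREE]
Op 4: b = malloc(3) -> b = 9; heap: [0-8 ALLOC][9-11 ALLOC][12-20 FREE]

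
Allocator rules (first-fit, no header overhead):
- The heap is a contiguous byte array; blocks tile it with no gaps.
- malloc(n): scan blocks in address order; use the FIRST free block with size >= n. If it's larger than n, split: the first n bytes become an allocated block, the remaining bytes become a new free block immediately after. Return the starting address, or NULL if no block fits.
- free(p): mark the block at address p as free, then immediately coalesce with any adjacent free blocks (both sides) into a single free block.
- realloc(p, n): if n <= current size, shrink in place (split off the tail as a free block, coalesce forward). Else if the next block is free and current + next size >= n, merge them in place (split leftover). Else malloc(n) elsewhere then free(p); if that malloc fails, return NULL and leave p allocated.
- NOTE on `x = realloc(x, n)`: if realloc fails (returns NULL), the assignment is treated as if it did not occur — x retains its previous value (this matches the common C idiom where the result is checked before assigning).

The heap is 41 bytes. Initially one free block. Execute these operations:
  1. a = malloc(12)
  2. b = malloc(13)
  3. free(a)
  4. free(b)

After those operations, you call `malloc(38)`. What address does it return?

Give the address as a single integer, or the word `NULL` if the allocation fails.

Op 1: a = malloc(12) -> a = 0; heap: [0-11 ALLOC][12-40 FREE]
Op 2: b = malloc(13) -> b = 12; heap: [0-11 ALLOC][12-24 ALLOC][25-40 FREE]
Op 3: free(a) -> (freed a); heap: [0-11 FREE][12-24 ALLOC][25-40 FREE]
Op 4: free(b) -> (freed b); heap: [0-40 FREE]
malloc(38): first-fit scan over [0-40 FREE] -> 0

Answer: 0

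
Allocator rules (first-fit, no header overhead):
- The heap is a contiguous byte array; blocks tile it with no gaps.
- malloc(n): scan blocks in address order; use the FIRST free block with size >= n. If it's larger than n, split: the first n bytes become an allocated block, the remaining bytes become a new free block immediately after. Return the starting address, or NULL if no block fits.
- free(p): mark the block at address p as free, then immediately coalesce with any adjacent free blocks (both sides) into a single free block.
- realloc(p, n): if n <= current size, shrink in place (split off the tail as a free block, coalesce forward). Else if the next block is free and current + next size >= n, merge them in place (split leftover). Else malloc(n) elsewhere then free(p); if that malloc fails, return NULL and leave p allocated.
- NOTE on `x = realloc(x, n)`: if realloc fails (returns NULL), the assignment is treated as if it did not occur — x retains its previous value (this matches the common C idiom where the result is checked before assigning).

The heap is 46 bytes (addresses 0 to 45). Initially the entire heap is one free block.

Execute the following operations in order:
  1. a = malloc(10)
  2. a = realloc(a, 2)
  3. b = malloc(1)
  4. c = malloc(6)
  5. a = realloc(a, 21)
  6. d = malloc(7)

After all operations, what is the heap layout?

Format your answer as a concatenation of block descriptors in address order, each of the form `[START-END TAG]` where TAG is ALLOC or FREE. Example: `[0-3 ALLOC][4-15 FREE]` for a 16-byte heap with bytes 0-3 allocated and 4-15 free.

Op 1: a = malloc(10) -> a = 0; heap: [0-9 ALLOC][10-45 FREE]
Op 2: a = realloc(a, 2) -> a = 0; heap: [0-1 ALLOC][2-45 FREE]
Op 3: b = malloc(1) -> b = 2; heap: [0-1 ALLOC][2-2 ALLOC][3-45 FREE]
Op 4: c = malloc(6) -> c = 3; heap: [0-1 ALLOC][2-2 ALLOC][3-8 ALLOC][9-45 FREE]
Op 5: a = realloc(a, 21) -> a = 9; heap: [0-1 FREE][2-2 ALLOC][3-8 ALLOC][9-29 ALLOC][30-45 FREE]
Op 6: d = malloc(7) -> d = 30; heap: [0-1 FREE][2-2 ALLOC][3-8 ALLOC][9-29 ALLOC][30-36 ALLOC][37-45 FREE]

Answer: [0-1 FREE][2-2 ALLOC][3-8 ALLOC][9-29 ALLOC][30-36 ALLOC][37-45 FREE]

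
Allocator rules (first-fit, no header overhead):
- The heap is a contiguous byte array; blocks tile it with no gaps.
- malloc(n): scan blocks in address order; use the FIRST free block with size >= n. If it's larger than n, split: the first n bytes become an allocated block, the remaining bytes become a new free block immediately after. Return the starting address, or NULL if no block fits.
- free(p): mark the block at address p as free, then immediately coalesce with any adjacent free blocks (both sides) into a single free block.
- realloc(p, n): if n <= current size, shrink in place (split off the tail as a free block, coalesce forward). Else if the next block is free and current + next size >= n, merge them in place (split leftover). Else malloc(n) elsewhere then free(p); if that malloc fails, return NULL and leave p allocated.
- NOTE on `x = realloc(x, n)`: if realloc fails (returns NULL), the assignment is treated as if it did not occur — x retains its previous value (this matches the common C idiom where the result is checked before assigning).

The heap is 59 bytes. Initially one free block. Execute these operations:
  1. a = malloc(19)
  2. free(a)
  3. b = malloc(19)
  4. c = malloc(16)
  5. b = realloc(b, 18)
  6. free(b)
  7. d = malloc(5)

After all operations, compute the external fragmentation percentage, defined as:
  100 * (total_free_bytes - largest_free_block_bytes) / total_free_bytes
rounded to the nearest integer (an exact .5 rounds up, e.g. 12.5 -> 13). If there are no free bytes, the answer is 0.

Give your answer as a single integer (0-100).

Answer: 37

Derivation:
Op 1: a = malloc(19) -> a = 0; heap: [0-18 ALLOC][19-58 FREE]
Op 2: free(a) -> (freed a); heap: [0-58 FREE]
Op 3: b = malloc(19) -> b = 0; heap: [0-18 ALLOC][19-58 FREE]
Op 4: c = malloc(16) -> c = 19; heap: [0-18 ALLOC][19-34 ALLOC][35-58 FREE]
Op 5: b = realloc(b, 18) -> b = 0; heap: [0-17 ALLOC][18-18 FREE][19-34 ALLOC][35-58 FREE]
Op 6: free(b) -> (freed b); heap: [0-18 FREE][19-34 ALLOC][35-58 FREE]
Op 7: d = malloc(5) -> d = 0; heap: [0-4 ALLOC][5-18 FREE][19-34 ALLOC][35-58 FREE]
Free blocks: [14 24] total_free=38 largest=24 -> 100*(38-24)/38 = 1400/38 ≈ 36.842 -> rounds to 37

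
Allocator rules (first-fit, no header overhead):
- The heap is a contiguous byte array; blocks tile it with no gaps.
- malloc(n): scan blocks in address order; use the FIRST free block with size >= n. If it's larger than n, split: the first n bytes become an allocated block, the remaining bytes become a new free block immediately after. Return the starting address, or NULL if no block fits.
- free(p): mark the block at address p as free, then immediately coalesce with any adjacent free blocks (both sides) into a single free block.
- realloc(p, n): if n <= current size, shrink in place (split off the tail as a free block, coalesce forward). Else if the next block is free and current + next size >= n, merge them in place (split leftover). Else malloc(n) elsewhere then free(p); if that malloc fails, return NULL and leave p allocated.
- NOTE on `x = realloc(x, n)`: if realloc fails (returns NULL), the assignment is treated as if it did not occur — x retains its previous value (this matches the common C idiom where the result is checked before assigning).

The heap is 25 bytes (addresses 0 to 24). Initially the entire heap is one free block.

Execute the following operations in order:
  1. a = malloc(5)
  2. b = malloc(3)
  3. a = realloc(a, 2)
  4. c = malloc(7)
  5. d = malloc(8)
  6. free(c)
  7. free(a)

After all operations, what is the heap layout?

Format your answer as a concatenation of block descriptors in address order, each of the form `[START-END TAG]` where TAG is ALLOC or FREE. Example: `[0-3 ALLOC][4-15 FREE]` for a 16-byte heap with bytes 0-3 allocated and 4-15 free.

Answer: [0-4 FREE][5-7 ALLOC][8-14 FREE][15-22 ALLOC][23-24 FREE]

Derivation:
Op 1: a = malloc(5) -> a = 0; heap: [0-4 ALLOC][5-24 FREE]
Op 2: b = malloc(3) -> b = 5; heap: [0-4 ALLOC][5-7 ALLOC][8-24 FREE]
Op 3: a = realloc(a, 2) -> a = 0; heap: [0-1 ALLOC][2-4 FREE][5-7 ALLOC][8-24 FREE]
Op 4: c = malloc(7) -> c = 8; heap: [0-1 ALLOC][2-4 FREE][5-7 ALLOC][8-14 ALLOC][15-24 FREE]
Op 5: d = malloc(8) -> d = 15; heap: [0-1 ALLOC][2-4 FREE][5-7 ALLOC][8-14 ALLOC][15-22 ALLOC][23-24 FREE]
Op 6: free(c) -> (freed c); heap: [0-1 ALLOC][2-4 FREE][5-7 ALLOC][8-14 FREE][15-22 ALLOC][23-24 FREE]
Op 7: free(a) -> (freed a); heap: [0-4 FREE][5-7 ALLOC][8-14 FREE][15-22 ALLOC][23-24 FREE]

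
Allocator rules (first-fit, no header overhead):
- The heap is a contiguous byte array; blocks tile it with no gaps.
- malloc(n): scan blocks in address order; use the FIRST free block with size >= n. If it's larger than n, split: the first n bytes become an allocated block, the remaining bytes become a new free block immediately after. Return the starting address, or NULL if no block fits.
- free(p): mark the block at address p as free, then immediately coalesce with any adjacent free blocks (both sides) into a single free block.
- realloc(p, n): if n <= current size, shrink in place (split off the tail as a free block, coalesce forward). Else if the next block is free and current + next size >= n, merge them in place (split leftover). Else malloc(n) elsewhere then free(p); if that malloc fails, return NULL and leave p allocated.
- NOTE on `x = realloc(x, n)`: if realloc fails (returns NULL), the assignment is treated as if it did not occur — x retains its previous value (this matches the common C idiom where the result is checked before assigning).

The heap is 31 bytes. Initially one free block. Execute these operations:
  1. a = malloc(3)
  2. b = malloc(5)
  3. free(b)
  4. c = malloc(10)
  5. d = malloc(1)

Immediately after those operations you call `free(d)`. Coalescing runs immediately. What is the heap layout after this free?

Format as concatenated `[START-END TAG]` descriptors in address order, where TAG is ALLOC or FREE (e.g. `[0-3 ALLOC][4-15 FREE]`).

Op 1: a = malloc(3) -> a = 0; heap: [0-2 ALLOC][3-30 FREE]
Op 2: b = malloc(5) -> b = 3; heap: [0-2 ALLOC][3-7 ALLOC][8-30 FREE]
Op 3: free(b) -> (freed b); heap: [0-2 ALLOC][3-30 FREE]
Op 4: c = malloc(10) -> c = 3; heap: [0-2 ALLOC][3-12 ALLOC][13-30 FREE]
Op 5: d = malloc(1) -> d = 13; heap: [0-2 ALLOC][3-12 ALLOC][13-13 ALLOC][14-30 FREE]
free(d): d = 13 -> block [13-13 ALLOC]; mark free, coalesce with adjacent free neighbors -> [0-2 ALLOC][3-12 ALLOC][13-30 FREE]

Answer: [0-2 ALLOC][3-12 ALLOC][13-30 FREE]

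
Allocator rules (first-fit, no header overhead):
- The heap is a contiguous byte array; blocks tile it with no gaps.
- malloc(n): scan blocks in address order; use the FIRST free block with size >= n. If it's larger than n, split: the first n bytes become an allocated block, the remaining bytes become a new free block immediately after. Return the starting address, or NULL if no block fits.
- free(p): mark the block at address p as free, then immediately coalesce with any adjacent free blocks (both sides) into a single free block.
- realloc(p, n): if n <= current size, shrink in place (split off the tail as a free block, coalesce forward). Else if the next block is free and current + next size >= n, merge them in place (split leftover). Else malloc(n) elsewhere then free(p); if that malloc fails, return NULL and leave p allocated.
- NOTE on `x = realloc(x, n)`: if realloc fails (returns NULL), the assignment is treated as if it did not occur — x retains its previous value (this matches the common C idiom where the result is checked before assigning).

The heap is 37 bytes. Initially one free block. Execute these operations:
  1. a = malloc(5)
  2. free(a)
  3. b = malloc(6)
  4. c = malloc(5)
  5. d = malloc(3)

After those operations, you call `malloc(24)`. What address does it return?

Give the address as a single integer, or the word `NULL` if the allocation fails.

Op 1: a = malloc(5) -> a = 0; heap: [0-4 ALLOC][5-36 FREE]
Op 2: free(a) -> (freed a); heap: [0-36 FREE]
Op 3: b = malloc(6) -> b = 0; heap: [0-5 ALLOC][6-36 FREE]
Op 4: c = malloc(5) -> c = 6; heap: [0-5 ALLOC][6-10 ALLOC][11-36 FREE]
Op 5: d = malloc(3) -> d = 11; heap: [0-5 ALLOC][6-10 ALLOC][11-13 ALLOC][14-36 FREE]
malloc(24): first-fit scan over [0-5 ALLOC][6-10 ALLOC][11-13 ALLOC][14-36 FREE] -> NULL

Answer: NULL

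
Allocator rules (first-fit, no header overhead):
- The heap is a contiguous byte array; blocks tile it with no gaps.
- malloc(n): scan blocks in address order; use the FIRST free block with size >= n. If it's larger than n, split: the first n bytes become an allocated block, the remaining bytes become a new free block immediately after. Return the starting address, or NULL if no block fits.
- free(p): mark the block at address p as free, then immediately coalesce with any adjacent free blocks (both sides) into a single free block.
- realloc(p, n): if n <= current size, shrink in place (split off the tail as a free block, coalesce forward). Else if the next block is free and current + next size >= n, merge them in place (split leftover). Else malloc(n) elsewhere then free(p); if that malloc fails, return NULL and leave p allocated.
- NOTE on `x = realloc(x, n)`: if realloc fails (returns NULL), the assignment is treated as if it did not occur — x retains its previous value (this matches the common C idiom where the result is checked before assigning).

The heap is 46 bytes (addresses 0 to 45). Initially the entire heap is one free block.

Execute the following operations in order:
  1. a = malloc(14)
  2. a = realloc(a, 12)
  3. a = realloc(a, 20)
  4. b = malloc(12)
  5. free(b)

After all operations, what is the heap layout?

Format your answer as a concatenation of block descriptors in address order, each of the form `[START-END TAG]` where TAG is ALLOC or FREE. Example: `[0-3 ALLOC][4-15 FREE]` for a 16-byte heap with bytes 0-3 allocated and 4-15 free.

Op 1: a = malloc(14) -> a = 0; heap: [0-13 ALLOC][14-45 FREE]
Op 2: a = realloc(a, 12) -> a = 0; heap: [0-11 ALLOC][12-45 FREE]
Op 3: a = realloc(a, 20) -> a = 0; heap: [0-19 ALLOC][20-45 FREE]
Op 4: b = malloc(12) -> b = 20; heap: [0-19 ALLOC][20-31 ALLOC][32-45 FREE]
Op 5: free(b) -> (freed b); heap: [0-19 ALLOC][20-45 FREE]

Answer: [0-19 ALLOC][20-45 FREE]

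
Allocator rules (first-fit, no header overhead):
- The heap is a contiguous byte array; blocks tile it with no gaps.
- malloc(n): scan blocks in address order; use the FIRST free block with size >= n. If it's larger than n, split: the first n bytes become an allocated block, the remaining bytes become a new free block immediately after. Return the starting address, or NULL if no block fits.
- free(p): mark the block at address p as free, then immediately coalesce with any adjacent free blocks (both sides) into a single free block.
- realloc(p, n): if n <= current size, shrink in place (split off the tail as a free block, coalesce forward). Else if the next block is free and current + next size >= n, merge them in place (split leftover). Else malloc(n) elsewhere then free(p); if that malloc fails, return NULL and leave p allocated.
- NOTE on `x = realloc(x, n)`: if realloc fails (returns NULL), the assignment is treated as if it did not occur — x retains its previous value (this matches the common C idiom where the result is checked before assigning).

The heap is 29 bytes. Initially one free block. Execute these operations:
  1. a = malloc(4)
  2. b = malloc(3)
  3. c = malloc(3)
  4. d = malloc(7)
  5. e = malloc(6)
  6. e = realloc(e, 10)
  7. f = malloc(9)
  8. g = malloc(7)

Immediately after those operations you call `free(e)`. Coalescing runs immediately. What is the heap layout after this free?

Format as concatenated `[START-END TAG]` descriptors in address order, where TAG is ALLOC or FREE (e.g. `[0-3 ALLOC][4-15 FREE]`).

Answer: [0-3 ALLOC][4-6 ALLOC][7-9 ALLOC][10-16 ALLOC][17-28 FREE]

Derivation:
Op 1: a = malloc(4) -> a = 0; heap: [0-3 ALLOC][4-28 FREE]
Op 2: b = malloc(3) -> b = 4; heap: [0-3 ALLOC][4-6 ALLOC][7-28 FREE]
Op 3: c = malloc(3) -> c = 7; heap: [0-3 ALLOC][4-6 ALLOC][7-9 ALLOC][10-28 FREE]
Op 4: d = malloc(7) -> d = 10; heap: [0-3 ALLOC][4-6 ALLOC][7-9 ALLOC][10-16 ALLOC][17-28 FREE]
Op 5: e = malloc(6) -> e = 17; heap: [0-3 ALLOC][4-6 ALLOC][7-9 ALLOC][10-16 ALLOC][17-22 ALLOC][23-28 FREE]
Op 6: e = realloc(e, 10) -> e = 17; heap: [0-3 ALLOC][4-6 ALLOC][7-9 ALLOC][10-16 ALLOC][17-26 ALLOC][27-28 FREE]
Op 7: f = malloc(9) -> f = NULL; heap: [0-3 ALLOC][4-6 ALLOC][7-9 ALLOC][10-16 ALLOC][17-26 ALLOC][27-28 FREE]
Op 8: g = malloc(7) -> g = NULL; heap: [0-3 ALLOC][4-6 ALLOC][7-9 ALLOC][10-16 ALLOC][17-26 ALLOC][27-28 FREE]
free(e): e = 17 -> block [17-26 ALLOC]; mark free, coalesce with adjacent free neighbors -> [0-3 ALLOC][4-6 ALLOC][7-9 ALLOC][10-16 ALLOC][17-28 FREE]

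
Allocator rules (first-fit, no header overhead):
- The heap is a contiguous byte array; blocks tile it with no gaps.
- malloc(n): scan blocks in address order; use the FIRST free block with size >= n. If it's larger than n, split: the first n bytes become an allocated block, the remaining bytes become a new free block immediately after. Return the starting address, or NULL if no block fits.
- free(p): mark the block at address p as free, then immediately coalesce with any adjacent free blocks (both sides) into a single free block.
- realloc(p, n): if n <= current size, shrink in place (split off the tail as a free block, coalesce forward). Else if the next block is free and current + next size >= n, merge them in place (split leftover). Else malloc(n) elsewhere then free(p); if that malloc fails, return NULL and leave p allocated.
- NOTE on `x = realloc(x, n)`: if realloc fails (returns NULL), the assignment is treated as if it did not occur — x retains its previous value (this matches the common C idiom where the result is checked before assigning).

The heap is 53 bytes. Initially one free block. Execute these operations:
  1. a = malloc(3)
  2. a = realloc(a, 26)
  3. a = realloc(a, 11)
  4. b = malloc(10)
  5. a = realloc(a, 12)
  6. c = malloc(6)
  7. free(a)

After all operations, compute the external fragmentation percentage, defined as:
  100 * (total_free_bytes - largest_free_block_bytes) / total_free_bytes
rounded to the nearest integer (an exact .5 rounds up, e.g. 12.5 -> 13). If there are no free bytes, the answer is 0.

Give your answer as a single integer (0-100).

Answer: 14

Derivation:
Op 1: a = malloc(3) -> a = 0; heap: [0-2 ALLOC][3-52 FREE]
Op 2: a = realloc(a, 26) -> a = 0; heap: [0-25 ALLOC][26-52 FREE]
Op 3: a = realloc(a, 11) -> a = 0; heap: [0-10 ALLOC][11-52 FREE]
Op 4: b = malloc(10) -> b = 11; heap: [0-10 ALLOC][11-20 ALLOC][21-52 FREE]
Op 5: a = realloc(a, 12) -> a = 21; heap: [0-10 FREE][11-20 ALLOC][21-32 ALLOC][33-52 FREE]
Op 6: c = malloc(6) -> c = 0; heap: [0-5 ALLOC][6-10 FREE][11-20 ALLOC][21-32 ALLOC][33-52 FREE]
Op 7: free(a) -> (freed a); heap: [0-5 ALLOC][6-10 FREE][11-20 ALLOC][21-52 FREE]
Free blocks: [5 32] total_free=37 largest=32 -> 100*(37-32)/37 = 500/37 ≈ 13.514 -> rounds to 14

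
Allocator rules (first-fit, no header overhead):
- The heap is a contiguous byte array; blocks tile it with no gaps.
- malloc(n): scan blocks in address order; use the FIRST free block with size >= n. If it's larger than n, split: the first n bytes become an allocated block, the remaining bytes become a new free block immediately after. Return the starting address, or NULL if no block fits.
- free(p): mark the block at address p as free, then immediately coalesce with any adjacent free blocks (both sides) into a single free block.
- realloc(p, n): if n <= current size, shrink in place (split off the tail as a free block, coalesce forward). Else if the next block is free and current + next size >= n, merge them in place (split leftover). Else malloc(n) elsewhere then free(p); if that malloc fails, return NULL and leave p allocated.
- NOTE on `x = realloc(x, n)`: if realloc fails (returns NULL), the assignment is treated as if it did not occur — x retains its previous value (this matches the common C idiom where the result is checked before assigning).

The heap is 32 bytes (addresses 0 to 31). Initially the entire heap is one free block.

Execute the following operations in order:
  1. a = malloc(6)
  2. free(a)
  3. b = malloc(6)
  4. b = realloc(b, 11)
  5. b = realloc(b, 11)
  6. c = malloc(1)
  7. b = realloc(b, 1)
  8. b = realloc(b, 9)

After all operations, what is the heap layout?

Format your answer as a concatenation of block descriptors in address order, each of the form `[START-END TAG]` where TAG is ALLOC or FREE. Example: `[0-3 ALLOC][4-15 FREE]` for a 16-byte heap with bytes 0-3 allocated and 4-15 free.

Answer: [0-8 ALLOC][9-10 FREE][11-11 ALLOC][12-31 FREE]

Derivation:
Op 1: a = malloc(6) -> a = 0; heap: [0-5 ALLOC][6-31 FREE]
Op 2: free(a) -> (freed a); heap: [0-31 FREE]
Op 3: b = malloc(6) -> b = 0; heap: [0-5 ALLOC][6-31 FREE]
Op 4: b = realloc(b, 11) -> b = 0; heap: [0-10 ALLOC][11-31 FREE]
Op 5: b = realloc(b, 11) -> b = 0; heap: [0-10 ALLOC][11-31 FREE]
Op 6: c = malloc(1) -> c = 11; heap: [0-10 ALLOC][11-11 ALLOC][12-31 FREE]
Op 7: b = realloc(b, 1) -> b = 0; heap: [0-0 ALLOC][1-10 FREE][11-11 ALLOC][12-31 FREE]
Op 8: b = realloc(b, 9) -> b = 0; heap: [0-8 ALLOC][9-10 FREE][11-11 ALLOC][12-31 FREE]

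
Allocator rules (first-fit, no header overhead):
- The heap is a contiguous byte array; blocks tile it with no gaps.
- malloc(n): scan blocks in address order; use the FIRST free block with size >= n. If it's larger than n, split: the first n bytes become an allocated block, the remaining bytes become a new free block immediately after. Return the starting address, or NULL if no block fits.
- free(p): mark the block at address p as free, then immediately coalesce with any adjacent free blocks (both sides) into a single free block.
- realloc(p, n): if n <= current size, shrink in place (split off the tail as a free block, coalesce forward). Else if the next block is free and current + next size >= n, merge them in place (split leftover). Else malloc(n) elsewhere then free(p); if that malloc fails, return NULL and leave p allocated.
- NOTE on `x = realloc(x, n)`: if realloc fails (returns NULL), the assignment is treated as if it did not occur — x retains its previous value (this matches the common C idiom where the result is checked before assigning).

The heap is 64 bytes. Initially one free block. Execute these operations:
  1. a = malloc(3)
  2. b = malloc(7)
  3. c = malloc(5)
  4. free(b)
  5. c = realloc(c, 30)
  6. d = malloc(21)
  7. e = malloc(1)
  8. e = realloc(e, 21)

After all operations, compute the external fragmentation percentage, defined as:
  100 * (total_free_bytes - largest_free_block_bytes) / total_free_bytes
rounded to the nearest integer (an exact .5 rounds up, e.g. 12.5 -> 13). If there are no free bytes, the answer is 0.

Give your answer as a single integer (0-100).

Op 1: a = malloc(3) -> a = 0; heap: [0-2 ALLOC][3-63 FREE]
Op 2: b = malloc(7) -> b = 3; heap: [0-2 ALLOC][3-9 ALLOC][10-63 FREE]
Op 3: c = malloc(5) -> c = 10; heap: [0-2 ALLOC][3-9 ALLOC][10-14 ALLOC][15-63 FREE]
Op 4: free(b) -> (freed b); heap: [0-2 ALLOC][3-9 FREE][10-14 ALLOC][15-63 FREE]
Op 5: c = realloc(c, 30) -> c = 10; heap: [0-2 ALLOC][3-9 FREE][10-39 ALLOC][40-63 FREE]
Op 6: d = malloc(21) -> d = 40; heap: [0-2 ALLOC][3-9 FREE][10-39 ALLOC][40-60 ALLOC][61-63 FREE]
Op 7: e = malloc(1) -> e = 3; heap: [0-2 ALLOC][3-3 ALLOC][4-9 FREE][10-39 ALLOC][40-60 ALLOC][61-63 FREE]
Op 8: e = realloc(e, 21) -> NULL (e unchanged); heap: [0-2 ALLOC][3-3 ALLOC][4-9 FREE][10-39 ALLOC][40-60 ALLOC][61-63 FREE]
Free blocks: [6 3] total_free=9 largest=6 -> 100*(9-6)/9 = 300/9 ≈ 33.333 -> rounds to 33

Answer: 33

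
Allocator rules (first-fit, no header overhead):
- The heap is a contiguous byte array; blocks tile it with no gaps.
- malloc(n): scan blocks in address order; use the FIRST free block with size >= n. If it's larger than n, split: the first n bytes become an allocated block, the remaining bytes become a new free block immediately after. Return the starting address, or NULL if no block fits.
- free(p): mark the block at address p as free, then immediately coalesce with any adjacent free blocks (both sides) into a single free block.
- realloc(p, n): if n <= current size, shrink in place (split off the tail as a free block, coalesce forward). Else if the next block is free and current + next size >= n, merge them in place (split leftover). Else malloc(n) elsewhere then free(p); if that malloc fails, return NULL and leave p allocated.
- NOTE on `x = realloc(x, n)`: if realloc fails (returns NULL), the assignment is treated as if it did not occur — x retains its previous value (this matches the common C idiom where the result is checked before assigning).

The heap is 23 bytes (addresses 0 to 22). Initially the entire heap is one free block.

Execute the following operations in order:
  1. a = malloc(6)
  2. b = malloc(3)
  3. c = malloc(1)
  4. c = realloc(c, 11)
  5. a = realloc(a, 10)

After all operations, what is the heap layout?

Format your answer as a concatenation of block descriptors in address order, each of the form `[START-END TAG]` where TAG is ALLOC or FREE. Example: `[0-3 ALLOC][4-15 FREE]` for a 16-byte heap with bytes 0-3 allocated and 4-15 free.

Answer: [0-5 ALLOC][6-8 ALLOC][9-19 ALLOC][20-22 FREE]

Derivation:
Op 1: a = malloc(6) -> a = 0; heap: [0-5 ALLOC][6-22 FREE]
Op 2: b = malloc(3) -> b = 6; heap: [0-5 ALLOC][6-8 ALLOC][9-22 FREE]
Op 3: c = malloc(1) -> c = 9; heap: [0-5 ALLOC][6-8 ALLOC][9-9 ALLOC][10-22 FREE]
Op 4: c = realloc(c, 11) -> c = 9; heap: [0-5 ALLOC][6-8 ALLOC][9-19 ALLOC][20-22 FREE]
Op 5: a = realloc(a, 10) -> NULL (a unchanged); heap: [0-5 ALLOC][6-8 ALLOC][9-19 ALLOC][20-22 FREE]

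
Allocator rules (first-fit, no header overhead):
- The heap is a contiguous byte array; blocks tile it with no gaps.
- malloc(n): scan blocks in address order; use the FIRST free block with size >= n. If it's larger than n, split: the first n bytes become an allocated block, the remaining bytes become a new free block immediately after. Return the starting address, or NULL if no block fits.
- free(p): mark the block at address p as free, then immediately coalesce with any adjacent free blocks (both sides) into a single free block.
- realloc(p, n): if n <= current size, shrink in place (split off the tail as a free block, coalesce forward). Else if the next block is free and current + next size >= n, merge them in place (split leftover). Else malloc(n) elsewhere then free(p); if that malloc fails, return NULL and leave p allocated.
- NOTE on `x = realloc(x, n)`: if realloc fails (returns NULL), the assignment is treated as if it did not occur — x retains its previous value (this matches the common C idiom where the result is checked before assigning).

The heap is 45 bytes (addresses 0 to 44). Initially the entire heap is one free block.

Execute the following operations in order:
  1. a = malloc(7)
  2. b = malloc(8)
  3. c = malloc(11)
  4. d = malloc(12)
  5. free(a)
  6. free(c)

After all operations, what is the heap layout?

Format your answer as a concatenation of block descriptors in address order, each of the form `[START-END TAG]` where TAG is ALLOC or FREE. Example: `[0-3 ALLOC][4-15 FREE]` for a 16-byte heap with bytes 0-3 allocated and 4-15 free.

Op 1: a = malloc(7) -> a = 0; heap: [0-6 ALLOC][7-44 FREE]
Op 2: b = malloc(8) -> b = 7; heap: [0-6 ALLOC][7-14 ALLOC][15-44 FREE]
Op 3: c = malloc(11) -> c = 15; heap: [0-6 ALLOC][7-14 ALLOC][15-25 ALLOC][26-44 FREE]
Op 4: d = malloc(12) -> d = 26; heap: [0-6 ALLOC][7-14 ALLOC][15-25 ALLOC][26-37 ALLOC][38-44 FREE]
Op 5: free(a) -> (freed a); heap: [0-6 FREE][7-14 ALLOC][15-25 ALLOC][26-37 ALLOC][38-44 FREE]
Op 6: free(c) -> (freed c); heap: [0-6 FREE][7-14 ALLOC][15-25 FREE][26-37 ALLOC][38-44 FREE]

Answer: [0-6 FREE][7-14 ALLOC][15-25 FREE][26-37 ALLOC][38-44 FREE]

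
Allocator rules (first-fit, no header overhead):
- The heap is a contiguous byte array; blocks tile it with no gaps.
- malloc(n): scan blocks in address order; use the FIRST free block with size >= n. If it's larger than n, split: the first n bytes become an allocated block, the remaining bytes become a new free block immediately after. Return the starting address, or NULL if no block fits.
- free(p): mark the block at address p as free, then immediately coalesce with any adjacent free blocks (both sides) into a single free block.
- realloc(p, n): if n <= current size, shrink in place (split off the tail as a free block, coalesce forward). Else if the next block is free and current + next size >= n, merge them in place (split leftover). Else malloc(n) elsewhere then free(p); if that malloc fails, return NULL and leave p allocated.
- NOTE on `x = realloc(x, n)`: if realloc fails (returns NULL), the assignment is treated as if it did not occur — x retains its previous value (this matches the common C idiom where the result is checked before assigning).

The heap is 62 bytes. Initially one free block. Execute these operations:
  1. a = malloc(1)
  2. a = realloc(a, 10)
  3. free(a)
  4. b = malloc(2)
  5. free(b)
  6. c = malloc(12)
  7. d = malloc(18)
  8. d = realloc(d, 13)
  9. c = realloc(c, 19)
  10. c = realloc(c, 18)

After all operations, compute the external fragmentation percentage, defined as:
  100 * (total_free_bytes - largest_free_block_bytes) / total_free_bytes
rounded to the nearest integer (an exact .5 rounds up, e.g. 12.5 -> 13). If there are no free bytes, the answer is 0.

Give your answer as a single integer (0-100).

Op 1: a = malloc(1) -> a = 0; heap: [0-0 ALLOC][1-61 FREE]
Op 2: a = realloc(a, 10) -> a = 0; heap: [0-9 ALLOC][10-61 FREE]
Op 3: free(a) -> (freed a); heap: [0-61 FREE]
Op 4: b = malloc(2) -> b = 0; heap: [0-1 ALLOC][2-61 FREE]
Op 5: free(b) -> (freed b); heap: [0-61 FREE]
Op 6: c = malloc(12) -> c = 0; heap: [0-11 ALLOC][12-61 FREE]
Op 7: d = malloc(18) -> d = 12; heap: [0-11 ALLOC][12-29 ALLOC][30-61 FREE]
Op 8: d = realloc(d, 13) -> d = 12; heap: [0-11 ALLOC][12-24 ALLOC][25-61 FREE]
Op 9: c = realloc(c, 19) -> c = 25; heap: [0-11 FREE][12-24 ALLOC][25-43 ALLOC][44-61 FREE]
Op 10: c = realloc(c, 18) -> c = 25; heap: [0-11 FREE][12-24 ALLOC][25-42 ALLOC][43-61 FREE]
Free blocks: [12 19] total_free=31 largest=19 -> 100*(31-19)/31 = 1200/31 ≈ 38.710 -> rounds to 39

Answer: 39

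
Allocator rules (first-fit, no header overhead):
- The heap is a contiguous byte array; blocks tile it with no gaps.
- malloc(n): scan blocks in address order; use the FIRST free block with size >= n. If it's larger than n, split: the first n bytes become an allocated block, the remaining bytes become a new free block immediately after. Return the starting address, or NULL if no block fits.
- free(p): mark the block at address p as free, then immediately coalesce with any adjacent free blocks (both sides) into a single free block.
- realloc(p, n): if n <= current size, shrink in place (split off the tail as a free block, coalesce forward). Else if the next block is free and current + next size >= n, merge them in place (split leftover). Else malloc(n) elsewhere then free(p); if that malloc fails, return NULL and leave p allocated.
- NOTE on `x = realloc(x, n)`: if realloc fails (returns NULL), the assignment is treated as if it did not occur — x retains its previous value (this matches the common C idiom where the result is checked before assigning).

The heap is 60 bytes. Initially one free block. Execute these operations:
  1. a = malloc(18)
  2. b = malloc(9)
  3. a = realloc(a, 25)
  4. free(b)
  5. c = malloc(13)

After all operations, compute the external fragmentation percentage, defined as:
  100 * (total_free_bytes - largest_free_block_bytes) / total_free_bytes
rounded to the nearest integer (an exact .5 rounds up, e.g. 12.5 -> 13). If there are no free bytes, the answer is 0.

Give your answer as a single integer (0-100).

Op 1: a = malloc(18) -> a = 0; heap: [0-17 ALLOC][18-59 FREE]
Op 2: b = malloc(9) -> b = 18; heap: [0-17 ALLOC][18-26 ALLOC][27-59 FREE]
Op 3: a = realloc(a, 25) -> a = 27; heap: [0-17 FREE][18-26 ALLOC][27-51 ALLOC][52-59 FREE]
Op 4: free(b) -> (freed b); heap: [0-26 FREE][27-51 ALLOC][52-59 FREE]
Op 5: c = malloc(13) -> c = 0; heap: [0-12 ALLOC][13-26 FREE][27-51 ALLOC][52-59 FREE]
Free blocks: [14 8] total_free=22 largest=14 -> 100*(22-14)/22 = 800/22 ≈ 36.364 -> rounds to 36

Answer: 36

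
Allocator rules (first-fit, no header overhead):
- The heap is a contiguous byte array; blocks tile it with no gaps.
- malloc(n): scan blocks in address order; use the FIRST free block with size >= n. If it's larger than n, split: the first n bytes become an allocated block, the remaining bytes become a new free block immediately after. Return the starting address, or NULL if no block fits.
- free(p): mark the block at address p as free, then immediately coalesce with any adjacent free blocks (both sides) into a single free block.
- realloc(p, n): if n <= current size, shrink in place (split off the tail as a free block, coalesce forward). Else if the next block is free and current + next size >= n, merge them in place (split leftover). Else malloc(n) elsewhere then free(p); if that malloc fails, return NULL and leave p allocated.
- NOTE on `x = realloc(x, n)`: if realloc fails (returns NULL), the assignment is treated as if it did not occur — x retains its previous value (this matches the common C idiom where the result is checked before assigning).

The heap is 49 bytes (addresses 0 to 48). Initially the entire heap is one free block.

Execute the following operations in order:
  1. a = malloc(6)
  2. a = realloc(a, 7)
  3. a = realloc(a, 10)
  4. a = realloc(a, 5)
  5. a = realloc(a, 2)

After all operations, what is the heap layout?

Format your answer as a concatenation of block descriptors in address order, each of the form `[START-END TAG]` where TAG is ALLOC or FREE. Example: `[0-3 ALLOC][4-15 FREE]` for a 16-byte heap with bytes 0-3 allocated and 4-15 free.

Op 1: a = malloc(6) -> a = 0; heap: [0-5 ALLOC][6-48 FREE]
Op 2: a = realloc(a, 7) -> a = 0; heap: [0-6 ALLOC][7-48 FREE]
Op 3: a = realloc(a, 10) -> a = 0; heap: [0-9 ALLOC][10-48 FREE]
Op 4: a = realloc(a, 5) -> a = 0; heap: [0-4 ALLOC][5-48 FREE]
Op 5: a = realloc(a, 2) -> a = 0; heap: [0-1 ALLOC][2-48 FREE]

Answer: [0-1 ALLOC][2-48 FREE]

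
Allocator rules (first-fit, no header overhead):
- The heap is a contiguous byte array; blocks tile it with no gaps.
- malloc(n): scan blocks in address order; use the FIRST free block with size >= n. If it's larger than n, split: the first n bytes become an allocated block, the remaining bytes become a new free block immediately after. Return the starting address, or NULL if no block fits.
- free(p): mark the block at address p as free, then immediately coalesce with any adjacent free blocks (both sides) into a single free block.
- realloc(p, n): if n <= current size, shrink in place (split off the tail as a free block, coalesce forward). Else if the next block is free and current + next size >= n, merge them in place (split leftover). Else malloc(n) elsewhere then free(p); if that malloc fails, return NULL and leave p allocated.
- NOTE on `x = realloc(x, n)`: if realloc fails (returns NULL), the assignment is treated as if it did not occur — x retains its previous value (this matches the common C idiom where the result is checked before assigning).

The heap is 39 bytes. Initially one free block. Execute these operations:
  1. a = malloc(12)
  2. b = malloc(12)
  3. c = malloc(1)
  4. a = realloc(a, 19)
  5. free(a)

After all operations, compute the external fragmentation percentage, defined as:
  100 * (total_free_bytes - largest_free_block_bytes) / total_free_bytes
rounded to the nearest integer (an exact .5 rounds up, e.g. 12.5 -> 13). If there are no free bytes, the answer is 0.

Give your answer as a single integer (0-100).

Answer: 46

Derivation:
Op 1: a = malloc(12) -> a = 0; heap: [0-11 ALLOC][12-38 FREE]
Op 2: b = malloc(12) -> b = 12; heap: [0-11 ALLOC][12-23 ALLOC][24-38 FREE]
Op 3: c = malloc(1) -> c = 24; heap: [0-11 ALLOC][12-23 ALLOC][24-24 ALLOC][25-38 FREE]
Op 4: a = realloc(a, 19) -> NULL (a unchanged); heap: [0-11 ALLOC][12-23 ALLOC][24-24 ALLOC][25-38 FREE]
Op 5: free(a) -> (freed a); heap: [0-11 FREE][12-23 ALLOC][24-24 ALLOC][25-38 FREE]
Free blocks: [12 14] total_free=26 largest=14 -> 100*(26-14)/26 = 1200/26 ≈ 46.154 -> rounds to 46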